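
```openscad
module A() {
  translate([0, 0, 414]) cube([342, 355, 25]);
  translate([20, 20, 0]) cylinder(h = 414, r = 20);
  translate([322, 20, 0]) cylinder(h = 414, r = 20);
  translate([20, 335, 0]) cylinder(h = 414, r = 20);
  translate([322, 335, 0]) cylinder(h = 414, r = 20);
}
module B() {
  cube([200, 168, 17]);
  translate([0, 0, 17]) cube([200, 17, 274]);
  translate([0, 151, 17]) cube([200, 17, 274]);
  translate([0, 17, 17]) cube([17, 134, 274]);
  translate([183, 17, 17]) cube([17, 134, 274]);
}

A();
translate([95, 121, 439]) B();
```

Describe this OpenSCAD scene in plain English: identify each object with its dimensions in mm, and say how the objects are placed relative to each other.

A is a four-legged stool. The seat is 342×355 mm, 25 mm thick, top at z = 439 mm. It stands on four round legs, each 40 mm in diameter, from z = 0 to the seat underside, each leg's axis is inset half a diameter from the nearest pair of seat edges (so the leg's bounding box is flush with the corner).

B is an open-topped rectangular box: outside dimensions 200×168×291 mm, with a uniform wall and base thickness of 17 mm. The base is a full 200×168 slab on the floor; four walls sit on top of the base. The front and back walls (the −y and +y sides) span the full width; the two side walls fit between them.

The open box is on top of the stool.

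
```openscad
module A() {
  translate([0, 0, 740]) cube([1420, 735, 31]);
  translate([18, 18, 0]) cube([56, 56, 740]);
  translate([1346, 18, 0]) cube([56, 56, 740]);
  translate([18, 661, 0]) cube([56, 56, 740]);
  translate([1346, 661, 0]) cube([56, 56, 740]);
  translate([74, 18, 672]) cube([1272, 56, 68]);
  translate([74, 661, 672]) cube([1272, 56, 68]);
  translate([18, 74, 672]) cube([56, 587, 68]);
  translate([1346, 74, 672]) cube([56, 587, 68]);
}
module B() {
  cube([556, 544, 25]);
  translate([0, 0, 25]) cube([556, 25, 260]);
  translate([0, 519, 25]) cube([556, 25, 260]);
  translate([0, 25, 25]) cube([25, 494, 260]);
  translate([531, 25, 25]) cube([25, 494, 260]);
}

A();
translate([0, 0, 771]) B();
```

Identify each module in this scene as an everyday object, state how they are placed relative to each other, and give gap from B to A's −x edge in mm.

The open box's min-x is at 0; the table's min-x is 0; gap = 0 mm.

A is a table. B is an open box. The open box is on top of the table. The gap from the open box to the table's −x edge is 0 mm.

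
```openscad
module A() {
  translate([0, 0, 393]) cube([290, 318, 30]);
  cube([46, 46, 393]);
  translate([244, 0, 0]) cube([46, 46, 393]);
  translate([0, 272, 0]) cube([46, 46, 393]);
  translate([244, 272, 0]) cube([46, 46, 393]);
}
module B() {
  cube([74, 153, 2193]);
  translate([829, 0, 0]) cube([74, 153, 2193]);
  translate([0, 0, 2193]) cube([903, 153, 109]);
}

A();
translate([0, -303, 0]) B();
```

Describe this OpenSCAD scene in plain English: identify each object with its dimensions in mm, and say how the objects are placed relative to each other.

A is a simple wooden stool: a rectangular seat 290 mm (x) by 318 mm (y), 30 mm thick, top face at z = 423 mm, on four square legs, each 46×46 mm in cross-section. The legs rest on z = 0, each flush with a corner of the seat.

B is a rectangular door frame: two vertical jambs of 74×153 mm section, 2193 mm tall, with a clear opening 755 mm wide between their inner faces. A header 109 mm tall and 153 mm deep lies on top of the jambs and spans the full outside width.

The door frame is on the floor beside the stool on its −y side.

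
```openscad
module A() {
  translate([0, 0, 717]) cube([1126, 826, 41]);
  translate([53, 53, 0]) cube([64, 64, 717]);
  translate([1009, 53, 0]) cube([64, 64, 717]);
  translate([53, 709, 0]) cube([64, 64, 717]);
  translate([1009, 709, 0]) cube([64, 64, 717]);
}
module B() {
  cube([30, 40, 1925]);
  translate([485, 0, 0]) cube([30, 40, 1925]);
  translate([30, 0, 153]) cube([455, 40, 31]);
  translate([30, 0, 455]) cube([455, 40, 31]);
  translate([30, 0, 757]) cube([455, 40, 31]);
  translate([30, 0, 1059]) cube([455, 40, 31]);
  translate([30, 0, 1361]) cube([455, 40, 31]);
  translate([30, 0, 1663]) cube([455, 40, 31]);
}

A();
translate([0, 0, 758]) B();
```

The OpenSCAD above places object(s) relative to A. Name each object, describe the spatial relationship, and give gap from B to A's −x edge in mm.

A is a table. B is a ladder. The ladder is on top of the table. The gap from the ladder to the table's −x edge is 0 mm.

The ladder's min-x is at 0; the table's min-x is 0; gap = 0 mm.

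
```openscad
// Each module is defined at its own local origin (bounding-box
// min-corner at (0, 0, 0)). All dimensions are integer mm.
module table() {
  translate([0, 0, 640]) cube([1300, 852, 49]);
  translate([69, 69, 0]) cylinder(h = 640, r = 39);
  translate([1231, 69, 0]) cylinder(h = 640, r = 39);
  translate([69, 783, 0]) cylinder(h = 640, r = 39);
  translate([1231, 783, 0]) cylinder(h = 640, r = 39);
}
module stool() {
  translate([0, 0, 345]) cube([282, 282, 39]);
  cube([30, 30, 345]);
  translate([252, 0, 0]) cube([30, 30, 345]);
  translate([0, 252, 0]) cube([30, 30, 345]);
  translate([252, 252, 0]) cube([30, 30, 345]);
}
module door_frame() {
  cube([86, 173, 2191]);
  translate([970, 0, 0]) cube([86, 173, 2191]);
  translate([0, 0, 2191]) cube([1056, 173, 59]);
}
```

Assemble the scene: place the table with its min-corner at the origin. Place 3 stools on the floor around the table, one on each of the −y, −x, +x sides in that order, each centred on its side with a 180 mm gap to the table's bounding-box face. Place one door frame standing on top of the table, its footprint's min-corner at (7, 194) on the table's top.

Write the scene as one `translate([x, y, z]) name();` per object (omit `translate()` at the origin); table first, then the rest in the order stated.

table();
translate([509, -462, 0]) stool();
translate([-462, 285, 0]) stool();
translate([1480, 285, 0]) stool();
translate([7, 194, 689]) door_frame();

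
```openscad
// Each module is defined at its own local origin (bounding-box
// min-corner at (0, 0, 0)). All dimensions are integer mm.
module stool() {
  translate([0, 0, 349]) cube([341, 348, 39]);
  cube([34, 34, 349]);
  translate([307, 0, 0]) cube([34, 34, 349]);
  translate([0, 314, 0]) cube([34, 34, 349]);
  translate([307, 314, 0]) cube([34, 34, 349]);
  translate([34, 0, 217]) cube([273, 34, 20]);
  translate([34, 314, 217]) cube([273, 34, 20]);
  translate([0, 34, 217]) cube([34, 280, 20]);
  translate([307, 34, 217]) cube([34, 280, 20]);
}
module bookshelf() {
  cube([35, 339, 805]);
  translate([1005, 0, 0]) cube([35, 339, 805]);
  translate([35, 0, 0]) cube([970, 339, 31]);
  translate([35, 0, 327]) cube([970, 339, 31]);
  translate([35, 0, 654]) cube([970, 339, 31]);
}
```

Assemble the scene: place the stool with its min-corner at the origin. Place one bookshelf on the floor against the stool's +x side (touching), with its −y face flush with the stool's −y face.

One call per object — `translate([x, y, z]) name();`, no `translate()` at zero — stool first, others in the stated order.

stool();
translate([341, 0, 0]) bookshelf();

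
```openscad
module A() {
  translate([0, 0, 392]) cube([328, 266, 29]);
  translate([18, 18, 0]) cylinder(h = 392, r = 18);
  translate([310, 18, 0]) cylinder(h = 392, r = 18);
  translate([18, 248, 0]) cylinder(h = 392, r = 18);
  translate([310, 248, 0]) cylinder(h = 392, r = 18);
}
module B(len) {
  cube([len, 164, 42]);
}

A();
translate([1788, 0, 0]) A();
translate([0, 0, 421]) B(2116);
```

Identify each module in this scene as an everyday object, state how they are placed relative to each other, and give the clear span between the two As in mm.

A is a stool. B is a beam. A beam spans the tops of two stools. The clear span between the two stools is 1460 mm.

Second stool starts at x = 1788; first ends at x = 328; clear span = 1788 − 328 = 1460 mm.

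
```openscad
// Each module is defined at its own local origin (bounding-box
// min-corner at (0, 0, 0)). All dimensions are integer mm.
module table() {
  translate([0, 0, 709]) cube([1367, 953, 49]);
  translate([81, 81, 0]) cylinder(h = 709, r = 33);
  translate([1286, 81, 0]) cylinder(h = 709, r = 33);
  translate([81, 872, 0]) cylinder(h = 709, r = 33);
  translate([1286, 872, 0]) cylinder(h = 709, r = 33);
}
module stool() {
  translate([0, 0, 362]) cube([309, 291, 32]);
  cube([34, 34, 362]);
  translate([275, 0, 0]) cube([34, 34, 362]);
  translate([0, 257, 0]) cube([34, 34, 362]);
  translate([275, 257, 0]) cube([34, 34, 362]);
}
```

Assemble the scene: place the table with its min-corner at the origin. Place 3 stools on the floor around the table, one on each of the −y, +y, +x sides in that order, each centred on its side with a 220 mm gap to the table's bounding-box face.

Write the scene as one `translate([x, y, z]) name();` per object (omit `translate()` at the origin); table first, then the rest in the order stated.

table();
translate([529, -511, 0]) stool();
translate([529, 1173, 0]) stool();
translate([1587, 331, 0]) stool();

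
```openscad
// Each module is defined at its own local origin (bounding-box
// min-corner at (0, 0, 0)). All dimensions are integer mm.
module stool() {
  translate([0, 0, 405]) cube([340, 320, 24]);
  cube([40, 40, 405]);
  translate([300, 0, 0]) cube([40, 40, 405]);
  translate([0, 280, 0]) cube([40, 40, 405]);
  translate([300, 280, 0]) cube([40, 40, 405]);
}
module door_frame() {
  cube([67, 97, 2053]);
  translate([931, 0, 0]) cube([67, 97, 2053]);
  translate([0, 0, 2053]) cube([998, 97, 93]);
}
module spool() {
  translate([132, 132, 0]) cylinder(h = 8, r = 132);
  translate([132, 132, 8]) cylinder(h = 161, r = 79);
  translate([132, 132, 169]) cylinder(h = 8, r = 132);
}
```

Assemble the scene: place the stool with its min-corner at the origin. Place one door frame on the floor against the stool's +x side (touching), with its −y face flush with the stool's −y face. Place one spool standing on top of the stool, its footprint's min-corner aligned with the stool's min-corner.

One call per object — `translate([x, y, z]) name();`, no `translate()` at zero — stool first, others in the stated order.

stool();
translate([340, 0, 0]) door_frame();
translate([0, 0, 429]) spool();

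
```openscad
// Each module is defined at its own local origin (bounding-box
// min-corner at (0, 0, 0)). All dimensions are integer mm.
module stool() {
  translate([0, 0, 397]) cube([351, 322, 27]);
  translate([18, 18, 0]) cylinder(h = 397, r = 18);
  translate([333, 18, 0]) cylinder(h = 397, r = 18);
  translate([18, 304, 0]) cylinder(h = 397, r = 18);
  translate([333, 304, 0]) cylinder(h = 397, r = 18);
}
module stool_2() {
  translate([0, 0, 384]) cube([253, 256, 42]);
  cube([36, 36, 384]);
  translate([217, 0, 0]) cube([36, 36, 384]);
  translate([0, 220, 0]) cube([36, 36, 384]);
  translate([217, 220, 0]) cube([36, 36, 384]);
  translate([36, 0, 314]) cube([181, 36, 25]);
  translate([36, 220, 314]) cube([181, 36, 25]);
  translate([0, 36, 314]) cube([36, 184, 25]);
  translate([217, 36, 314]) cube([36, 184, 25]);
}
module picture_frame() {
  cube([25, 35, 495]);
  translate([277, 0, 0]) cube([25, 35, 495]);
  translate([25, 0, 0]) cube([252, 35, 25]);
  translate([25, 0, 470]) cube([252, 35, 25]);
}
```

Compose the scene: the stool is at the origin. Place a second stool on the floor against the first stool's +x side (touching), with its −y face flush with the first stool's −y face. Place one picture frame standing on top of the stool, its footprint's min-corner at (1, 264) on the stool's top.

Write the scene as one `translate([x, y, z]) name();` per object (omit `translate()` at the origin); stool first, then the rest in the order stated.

stool();
translate([351, 0, 0]) stool_2();
translate([1, 264, 424]) picture_frame();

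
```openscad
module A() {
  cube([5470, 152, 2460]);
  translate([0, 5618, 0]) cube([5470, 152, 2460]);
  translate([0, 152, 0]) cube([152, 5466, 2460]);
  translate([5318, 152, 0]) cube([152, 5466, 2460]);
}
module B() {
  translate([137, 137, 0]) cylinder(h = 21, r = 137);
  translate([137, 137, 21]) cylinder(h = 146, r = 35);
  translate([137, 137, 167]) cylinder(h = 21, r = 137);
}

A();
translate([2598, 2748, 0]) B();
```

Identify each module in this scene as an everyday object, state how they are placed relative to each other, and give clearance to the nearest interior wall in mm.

Clearances: x = 2446, y = 2596; minimum 2446 mm.

A is a house frame. B is a spool. The spool sits inside the house frame, centred. The clearance to the nearest interior wall is 2446 mm.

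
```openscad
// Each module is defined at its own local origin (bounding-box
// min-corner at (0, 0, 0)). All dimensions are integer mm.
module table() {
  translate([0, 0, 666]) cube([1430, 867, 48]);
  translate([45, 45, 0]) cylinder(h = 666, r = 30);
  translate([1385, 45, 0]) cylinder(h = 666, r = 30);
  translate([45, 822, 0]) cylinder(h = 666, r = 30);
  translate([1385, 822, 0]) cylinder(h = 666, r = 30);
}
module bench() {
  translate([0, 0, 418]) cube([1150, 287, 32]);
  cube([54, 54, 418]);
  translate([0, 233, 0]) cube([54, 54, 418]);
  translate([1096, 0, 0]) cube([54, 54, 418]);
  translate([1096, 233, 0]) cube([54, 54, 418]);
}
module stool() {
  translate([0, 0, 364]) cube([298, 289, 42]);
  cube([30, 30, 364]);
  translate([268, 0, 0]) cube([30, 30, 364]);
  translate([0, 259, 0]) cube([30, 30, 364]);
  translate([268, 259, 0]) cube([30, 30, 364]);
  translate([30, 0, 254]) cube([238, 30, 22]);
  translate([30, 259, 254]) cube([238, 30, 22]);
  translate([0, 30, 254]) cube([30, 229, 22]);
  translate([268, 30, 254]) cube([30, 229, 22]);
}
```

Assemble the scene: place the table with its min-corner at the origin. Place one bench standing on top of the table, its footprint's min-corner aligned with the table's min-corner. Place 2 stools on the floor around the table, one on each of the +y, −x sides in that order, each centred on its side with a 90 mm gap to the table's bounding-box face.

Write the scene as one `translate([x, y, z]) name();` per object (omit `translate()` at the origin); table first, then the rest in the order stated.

table();
translate([0, 0, 714]) bench();
translate([566, 957, 0]) stool();
translate([-388, 289, 0]) stool();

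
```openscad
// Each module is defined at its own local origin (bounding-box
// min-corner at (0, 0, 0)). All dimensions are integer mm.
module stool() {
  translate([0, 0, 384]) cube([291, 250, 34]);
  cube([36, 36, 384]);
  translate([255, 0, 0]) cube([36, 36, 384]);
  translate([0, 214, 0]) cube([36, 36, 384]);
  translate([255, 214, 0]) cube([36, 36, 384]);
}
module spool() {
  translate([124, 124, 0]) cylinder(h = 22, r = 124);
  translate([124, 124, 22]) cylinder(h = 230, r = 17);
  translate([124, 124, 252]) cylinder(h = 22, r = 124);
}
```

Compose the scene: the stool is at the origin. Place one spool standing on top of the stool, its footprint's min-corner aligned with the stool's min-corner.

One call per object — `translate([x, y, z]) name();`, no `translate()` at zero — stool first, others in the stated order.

stool();
translate([0, 0, 418]) spool();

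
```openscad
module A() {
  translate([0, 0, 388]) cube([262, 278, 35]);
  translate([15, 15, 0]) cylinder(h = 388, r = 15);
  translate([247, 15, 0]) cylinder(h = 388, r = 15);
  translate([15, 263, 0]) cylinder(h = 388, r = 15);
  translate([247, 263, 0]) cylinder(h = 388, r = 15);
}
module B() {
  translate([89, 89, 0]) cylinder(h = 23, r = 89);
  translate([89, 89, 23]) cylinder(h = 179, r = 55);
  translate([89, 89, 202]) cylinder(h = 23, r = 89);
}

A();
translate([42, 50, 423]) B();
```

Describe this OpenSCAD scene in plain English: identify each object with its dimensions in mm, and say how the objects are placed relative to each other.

A is a four-legged stool. The seat is a 262×278×35 mm slab whose top surface is at z = 423 mm; four round legs, each 30 mm in diameter, run from the floor (z = 0) to the underside of the seat, each leg's axis is inset half a diameter from the nearest pair of seat edges (so the leg's bounding box is flush with the corner).

B is a spool: two coaxial disc flanges of radius 89 mm and thickness 23 mm, joined by a core cylinder of radius 55 mm and height 179 mm. The lower flange rests on z = 0 and the three cylinders share a vertical axis.

The spool is on top of the stool, centred.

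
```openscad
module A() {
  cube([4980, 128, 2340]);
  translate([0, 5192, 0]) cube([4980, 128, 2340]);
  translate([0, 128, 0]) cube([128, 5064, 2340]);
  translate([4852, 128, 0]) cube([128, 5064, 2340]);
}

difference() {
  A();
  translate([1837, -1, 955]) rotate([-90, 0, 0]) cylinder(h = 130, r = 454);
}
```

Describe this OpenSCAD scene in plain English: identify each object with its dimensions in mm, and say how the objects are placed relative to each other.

A is a box-shaped house frame (walls only): outside footprint 4980×5320 mm, wall height 2340 mm, wall thickness 128 mm. The two y-facing walls run the full x-width; the two x-facing walls fit between the inner faces of the y-facing walls.

The house frame has a circular hole of radius 454 mm through its front wall, centred at (x = 1837, z = 955).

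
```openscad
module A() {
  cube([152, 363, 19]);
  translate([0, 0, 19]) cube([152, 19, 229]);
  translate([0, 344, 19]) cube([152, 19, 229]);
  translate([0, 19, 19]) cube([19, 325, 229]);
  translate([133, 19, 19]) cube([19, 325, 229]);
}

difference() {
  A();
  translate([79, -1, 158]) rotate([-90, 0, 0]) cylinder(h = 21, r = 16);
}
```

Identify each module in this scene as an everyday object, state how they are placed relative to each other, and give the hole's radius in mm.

The subtracted cylinder has r = 16 mm.

A is an open box. The open box has a circular hole through its front wall. The hole's radius is 16 mm.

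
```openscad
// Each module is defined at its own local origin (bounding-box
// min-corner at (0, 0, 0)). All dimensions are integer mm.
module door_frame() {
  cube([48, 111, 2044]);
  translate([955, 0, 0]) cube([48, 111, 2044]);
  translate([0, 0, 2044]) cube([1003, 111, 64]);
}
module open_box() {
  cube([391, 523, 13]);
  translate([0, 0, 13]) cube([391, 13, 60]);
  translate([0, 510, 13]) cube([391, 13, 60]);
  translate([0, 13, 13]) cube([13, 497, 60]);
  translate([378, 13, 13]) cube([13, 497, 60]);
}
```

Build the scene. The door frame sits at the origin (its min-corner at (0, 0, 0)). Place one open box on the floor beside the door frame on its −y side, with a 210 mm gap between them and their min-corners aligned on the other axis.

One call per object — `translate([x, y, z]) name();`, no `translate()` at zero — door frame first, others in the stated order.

door_frame();
translate([0, -733, 0]) open_box();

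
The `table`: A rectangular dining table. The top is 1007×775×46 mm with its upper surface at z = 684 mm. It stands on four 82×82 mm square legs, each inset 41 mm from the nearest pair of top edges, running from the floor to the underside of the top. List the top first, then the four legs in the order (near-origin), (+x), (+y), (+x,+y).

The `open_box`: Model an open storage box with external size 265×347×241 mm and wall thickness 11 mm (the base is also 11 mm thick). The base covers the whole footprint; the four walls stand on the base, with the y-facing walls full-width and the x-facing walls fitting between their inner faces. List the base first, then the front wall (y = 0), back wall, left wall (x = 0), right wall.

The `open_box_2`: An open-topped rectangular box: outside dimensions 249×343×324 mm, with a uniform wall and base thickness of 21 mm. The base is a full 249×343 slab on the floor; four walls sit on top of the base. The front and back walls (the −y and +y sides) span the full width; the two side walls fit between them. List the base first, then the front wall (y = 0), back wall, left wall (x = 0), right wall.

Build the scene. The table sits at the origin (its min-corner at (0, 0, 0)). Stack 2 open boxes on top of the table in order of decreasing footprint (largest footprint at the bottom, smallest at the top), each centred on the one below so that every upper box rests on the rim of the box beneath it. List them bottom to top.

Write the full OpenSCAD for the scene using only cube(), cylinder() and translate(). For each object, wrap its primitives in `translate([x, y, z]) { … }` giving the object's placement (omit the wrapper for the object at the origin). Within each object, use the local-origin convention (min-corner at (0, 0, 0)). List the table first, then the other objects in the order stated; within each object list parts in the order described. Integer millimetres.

translate([0, 0, 638]) cube([1007, 775, 46]);
translate([41, 41, 0]) cube([82, 82, 638]);
translate([884, 41, 0]) cube([82, 82, 638]);
translate([41, 652, 0]) cube([82, 82, 638]);
translate([884, 652, 0]) cube([82, 82, 638]);
translate([371, 214, 684]) {
  cube([265, 347, 11]);
  translate([0, 0, 11]) cube([265, 11, 230]);
  translate([0, 336, 11]) cube([265, 11, 230]);
  translate([0, 11, 11]) cube([11, 325, 230]);
  translate([254, 11, 11]) cube([11, 325, 230]);
}
translate([379, 216, 925]) {
  cube([249, 343, 21]);
  translate([0, 0, 21]) cube([249, 21, 303]);
  translate([0, 322, 21]) cube([249, 21, 303]);
  translate([0, 21, 21]) cube([21, 301, 303]);
  translate([228, 21, 21]) cube([21, 301, 303]);
}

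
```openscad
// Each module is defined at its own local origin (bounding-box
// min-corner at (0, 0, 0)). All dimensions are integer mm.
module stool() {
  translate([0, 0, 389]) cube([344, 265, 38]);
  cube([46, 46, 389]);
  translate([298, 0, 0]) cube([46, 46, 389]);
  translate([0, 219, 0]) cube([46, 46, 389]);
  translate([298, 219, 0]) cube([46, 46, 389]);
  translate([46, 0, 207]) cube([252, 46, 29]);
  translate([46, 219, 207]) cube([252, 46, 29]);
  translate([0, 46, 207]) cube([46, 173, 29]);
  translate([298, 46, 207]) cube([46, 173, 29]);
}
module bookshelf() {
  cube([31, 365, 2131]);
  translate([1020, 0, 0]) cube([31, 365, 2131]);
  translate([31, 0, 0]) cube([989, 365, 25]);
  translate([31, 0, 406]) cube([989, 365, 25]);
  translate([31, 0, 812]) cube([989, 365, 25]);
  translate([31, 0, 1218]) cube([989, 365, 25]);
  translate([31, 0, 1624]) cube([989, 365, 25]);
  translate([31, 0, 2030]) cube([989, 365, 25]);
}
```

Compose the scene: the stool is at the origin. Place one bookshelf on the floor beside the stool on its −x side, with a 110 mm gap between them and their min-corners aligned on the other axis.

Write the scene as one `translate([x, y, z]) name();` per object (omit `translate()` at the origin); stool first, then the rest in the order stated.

stool();
translate([-1161, 0, 0]) bookshelf();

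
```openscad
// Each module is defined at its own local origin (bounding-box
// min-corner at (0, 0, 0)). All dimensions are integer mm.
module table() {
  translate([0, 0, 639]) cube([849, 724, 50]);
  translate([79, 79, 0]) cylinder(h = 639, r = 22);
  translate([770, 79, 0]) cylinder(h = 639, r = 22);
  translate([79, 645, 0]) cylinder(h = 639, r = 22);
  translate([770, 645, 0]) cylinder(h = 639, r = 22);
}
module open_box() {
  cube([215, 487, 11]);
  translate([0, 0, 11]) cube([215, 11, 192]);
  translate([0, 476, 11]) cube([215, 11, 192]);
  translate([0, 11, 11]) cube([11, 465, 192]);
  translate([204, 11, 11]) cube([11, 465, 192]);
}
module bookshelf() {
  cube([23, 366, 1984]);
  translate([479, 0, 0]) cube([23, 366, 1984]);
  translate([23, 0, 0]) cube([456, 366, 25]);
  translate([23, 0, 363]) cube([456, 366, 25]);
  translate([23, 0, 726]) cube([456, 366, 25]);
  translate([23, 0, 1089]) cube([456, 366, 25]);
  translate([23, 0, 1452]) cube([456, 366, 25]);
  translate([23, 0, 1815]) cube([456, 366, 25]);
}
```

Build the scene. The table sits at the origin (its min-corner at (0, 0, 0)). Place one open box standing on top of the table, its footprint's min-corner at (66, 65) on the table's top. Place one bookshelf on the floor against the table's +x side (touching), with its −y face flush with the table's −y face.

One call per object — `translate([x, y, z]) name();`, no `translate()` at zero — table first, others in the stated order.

table();
translate([66, 65, 689]) open_box();
translate([849, 0, 0]) bookshelf();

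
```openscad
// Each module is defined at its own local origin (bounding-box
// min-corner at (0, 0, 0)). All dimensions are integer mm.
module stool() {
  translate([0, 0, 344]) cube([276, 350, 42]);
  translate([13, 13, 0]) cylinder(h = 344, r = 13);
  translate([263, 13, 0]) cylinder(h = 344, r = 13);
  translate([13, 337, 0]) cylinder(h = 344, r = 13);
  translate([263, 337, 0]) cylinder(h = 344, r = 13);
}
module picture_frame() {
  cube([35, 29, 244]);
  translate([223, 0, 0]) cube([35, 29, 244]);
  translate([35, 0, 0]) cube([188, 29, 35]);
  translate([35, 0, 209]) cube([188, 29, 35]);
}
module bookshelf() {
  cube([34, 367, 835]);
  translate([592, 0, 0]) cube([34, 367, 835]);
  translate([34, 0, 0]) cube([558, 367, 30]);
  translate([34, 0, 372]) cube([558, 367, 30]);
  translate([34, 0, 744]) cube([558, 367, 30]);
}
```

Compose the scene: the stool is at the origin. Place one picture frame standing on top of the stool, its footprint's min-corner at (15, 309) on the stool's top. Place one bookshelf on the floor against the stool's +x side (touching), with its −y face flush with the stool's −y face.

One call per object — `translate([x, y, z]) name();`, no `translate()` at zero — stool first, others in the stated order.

stool();
translate([15, 309, 386]) picture_frame();
translate([276, 0, 0]) bookshelf();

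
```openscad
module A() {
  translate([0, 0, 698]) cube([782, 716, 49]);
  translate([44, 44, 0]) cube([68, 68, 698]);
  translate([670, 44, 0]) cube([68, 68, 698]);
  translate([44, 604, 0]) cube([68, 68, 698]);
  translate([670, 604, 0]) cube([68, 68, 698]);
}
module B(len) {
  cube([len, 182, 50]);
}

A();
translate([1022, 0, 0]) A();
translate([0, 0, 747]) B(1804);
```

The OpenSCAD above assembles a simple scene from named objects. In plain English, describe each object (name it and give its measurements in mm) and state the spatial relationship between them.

A is a table: top 782 mm (x) × 716 mm (y), 49 mm thick, upper face at z = 747 mm, on four 68×68 mm square legs, each inset 44 mm from the nearest pair of top edges, running from z = 0 to the bottom of the top.

B is a rectangular beam 1804 mm long (x), 182 mm deep (y), 50 mm thick (z).

The beam spans the tops of two tables placed 240 mm apart, resting at z = 747 mm.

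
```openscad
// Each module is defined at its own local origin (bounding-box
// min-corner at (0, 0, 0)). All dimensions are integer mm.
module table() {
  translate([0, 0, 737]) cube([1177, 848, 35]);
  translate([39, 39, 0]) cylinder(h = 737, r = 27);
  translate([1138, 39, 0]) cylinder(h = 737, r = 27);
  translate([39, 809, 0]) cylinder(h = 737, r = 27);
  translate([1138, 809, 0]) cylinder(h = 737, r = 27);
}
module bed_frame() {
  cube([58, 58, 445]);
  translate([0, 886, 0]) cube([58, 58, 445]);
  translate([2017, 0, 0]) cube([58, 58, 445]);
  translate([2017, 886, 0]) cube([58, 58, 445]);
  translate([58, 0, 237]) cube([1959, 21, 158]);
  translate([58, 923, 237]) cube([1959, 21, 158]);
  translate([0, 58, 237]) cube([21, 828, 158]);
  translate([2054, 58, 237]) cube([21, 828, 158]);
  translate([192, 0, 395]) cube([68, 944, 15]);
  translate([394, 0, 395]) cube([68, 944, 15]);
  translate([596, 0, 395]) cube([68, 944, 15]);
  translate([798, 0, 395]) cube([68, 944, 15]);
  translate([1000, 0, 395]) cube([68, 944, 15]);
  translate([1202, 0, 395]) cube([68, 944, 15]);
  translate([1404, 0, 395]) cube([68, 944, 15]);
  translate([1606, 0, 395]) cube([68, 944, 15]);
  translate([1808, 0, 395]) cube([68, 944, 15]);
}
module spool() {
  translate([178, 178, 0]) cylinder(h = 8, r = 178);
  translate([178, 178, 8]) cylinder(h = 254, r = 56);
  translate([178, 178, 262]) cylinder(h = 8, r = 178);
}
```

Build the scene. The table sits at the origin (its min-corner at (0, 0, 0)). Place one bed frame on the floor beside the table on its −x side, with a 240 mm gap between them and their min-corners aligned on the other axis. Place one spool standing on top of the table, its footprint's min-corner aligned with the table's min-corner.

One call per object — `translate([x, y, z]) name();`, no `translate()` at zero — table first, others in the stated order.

table();
translate([-2315, 0, 0]) bed_frame();
translate([0, 0, 772]) spool();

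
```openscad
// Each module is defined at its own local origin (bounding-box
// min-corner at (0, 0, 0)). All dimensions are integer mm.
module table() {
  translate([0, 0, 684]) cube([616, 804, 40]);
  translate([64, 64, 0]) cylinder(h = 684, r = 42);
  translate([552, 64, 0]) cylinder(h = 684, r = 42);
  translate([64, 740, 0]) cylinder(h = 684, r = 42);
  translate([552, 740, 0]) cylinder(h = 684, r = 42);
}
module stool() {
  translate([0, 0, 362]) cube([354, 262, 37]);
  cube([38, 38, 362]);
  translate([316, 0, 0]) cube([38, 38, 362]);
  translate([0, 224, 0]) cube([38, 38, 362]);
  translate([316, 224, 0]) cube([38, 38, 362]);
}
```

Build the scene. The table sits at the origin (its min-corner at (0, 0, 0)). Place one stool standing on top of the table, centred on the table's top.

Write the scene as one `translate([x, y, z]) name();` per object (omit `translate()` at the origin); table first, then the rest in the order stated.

table();
translate([131, 271, 724]) stool();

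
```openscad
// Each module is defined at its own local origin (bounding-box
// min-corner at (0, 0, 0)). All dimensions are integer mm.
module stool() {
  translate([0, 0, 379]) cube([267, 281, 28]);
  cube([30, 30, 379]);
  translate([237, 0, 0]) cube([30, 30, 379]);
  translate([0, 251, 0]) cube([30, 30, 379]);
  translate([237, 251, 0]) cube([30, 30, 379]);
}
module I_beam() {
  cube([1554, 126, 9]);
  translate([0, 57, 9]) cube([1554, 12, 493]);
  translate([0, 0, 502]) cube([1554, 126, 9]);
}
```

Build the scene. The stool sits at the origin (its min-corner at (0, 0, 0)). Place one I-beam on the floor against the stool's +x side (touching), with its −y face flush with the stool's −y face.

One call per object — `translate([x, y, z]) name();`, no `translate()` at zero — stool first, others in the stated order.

stool();
translate([267, 0, 0]) I_beam();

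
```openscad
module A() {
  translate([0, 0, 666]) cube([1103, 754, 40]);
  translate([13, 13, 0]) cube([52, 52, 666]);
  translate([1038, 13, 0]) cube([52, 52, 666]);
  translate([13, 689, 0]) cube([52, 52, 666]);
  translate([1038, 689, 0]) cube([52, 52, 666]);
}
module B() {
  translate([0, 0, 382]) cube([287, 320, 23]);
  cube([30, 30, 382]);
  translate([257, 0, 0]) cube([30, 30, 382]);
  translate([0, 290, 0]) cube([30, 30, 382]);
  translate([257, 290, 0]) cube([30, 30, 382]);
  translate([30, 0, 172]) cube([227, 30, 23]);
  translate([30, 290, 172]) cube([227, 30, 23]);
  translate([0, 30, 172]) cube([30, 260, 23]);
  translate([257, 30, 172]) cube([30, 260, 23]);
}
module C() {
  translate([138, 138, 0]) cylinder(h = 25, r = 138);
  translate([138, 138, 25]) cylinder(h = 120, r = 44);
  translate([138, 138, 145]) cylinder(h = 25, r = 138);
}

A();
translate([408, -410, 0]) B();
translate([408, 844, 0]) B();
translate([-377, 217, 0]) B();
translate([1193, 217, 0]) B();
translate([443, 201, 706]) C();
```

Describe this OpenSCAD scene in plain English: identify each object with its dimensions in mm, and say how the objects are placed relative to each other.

A is a rectangular dining table. The top is 1103×754×40 mm with its upper surface at z = 706 mm. It stands on four 52×52 mm square legs, each inset 13 mm from the nearest pair of top edges, running from the floor to the underside of the top.

B is a four-legged stool. The seat is a 287×320×23 mm slab whose top surface is at z = 405 mm; four square legs, each 30×30 mm in cross-section, run from the floor (z = 0) to the underside of the seat, each flush with a corner of the seat. Four stretchers, 30 mm wide and 23 mm tall, connect adjacent legs with their undersides at z = 172 mm, each running between the inner faces of the legs it joins and aligned with the legs' outer faces on the other axis.

C is a spool: two coaxial disc flanges of radius 138 mm and thickness 25 mm, joined by a core cylinder of radius 44 mm and height 120 mm. The lower flange rests on z = 0 and the three cylinders share a vertical axis.

Four stools sit around the table at the −y, +y, −x, +x sides. The spool is on top of the table.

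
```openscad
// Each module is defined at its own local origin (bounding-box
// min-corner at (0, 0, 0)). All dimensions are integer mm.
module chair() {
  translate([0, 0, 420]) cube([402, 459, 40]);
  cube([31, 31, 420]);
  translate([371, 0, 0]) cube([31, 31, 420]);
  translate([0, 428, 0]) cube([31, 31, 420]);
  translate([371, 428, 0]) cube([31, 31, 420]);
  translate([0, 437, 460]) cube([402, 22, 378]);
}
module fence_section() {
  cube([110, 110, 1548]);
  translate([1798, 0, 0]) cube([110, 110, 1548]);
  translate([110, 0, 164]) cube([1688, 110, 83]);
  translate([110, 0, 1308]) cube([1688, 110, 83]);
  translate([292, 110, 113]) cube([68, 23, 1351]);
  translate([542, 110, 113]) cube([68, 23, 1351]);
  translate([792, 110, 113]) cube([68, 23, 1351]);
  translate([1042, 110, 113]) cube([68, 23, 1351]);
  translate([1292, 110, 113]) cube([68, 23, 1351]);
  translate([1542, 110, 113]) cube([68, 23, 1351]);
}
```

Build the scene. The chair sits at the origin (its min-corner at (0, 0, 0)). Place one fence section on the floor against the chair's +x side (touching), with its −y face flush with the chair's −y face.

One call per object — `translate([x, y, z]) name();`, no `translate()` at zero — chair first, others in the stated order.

chair();
translate([402, 0, 0]) fence_section();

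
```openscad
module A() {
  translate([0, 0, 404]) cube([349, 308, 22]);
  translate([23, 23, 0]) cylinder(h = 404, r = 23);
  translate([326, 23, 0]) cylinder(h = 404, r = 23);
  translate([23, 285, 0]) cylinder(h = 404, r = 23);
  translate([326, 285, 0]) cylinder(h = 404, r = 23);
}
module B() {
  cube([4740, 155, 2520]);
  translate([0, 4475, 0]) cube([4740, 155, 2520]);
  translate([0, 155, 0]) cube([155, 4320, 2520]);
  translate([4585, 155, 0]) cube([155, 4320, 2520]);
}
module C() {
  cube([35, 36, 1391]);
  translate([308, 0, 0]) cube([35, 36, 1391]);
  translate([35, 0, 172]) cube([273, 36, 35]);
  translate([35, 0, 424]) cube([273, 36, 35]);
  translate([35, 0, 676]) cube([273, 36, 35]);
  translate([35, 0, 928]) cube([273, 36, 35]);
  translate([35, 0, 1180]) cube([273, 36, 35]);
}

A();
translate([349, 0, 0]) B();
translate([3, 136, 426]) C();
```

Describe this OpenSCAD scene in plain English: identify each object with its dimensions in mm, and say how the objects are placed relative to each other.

A is a simple wooden stool: a rectangular seat 349 mm (x) by 308 mm (y), 22 mm thick, top face at z = 426 mm, on four round legs, each 46 mm in diameter. The legs rest on z = 0, each leg's axis is inset half a diameter from the nearest pair of seat edges (so the leg's bounding box is flush with the corner).

B is the wall frame of a small rectangular building: four walls, each 2520 mm tall and 155 mm thick, enclosing a footprint 4740 mm (x) by 4630 mm (y) outside-to-outside, with no floor or roof. The front and back walls (the −y and +y sides) span the full width; the two side walls fit between them.

C is a wooden ladder with two side rails of 35×36 mm section and 1391 mm height, set 343 mm apart overall. Between them run 5 rectangular rungs (36 mm deep, 35 mm thick), front faces flush with the rails' −y face. The bottom of the first rung is 172 mm above the floor and each subsequent rung is 252 mm higher than the one below.

The house frame is against the stool's +x side, with their −y faces flush. The ladder is on top of the stool, centred.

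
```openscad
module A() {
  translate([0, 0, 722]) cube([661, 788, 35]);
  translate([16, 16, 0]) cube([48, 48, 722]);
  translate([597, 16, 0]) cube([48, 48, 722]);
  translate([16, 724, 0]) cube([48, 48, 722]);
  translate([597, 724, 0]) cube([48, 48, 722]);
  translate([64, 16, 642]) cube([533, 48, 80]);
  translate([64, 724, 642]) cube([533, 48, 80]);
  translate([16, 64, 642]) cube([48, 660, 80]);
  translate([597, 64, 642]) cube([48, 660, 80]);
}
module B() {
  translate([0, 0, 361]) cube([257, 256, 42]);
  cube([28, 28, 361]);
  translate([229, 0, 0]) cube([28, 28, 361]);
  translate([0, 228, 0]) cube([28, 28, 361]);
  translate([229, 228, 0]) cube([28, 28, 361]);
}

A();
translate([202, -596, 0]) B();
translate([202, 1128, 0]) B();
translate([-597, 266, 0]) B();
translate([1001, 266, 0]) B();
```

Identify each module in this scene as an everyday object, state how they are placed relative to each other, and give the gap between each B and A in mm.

Each stool's nearest face is 340 mm from the table's bounding box.

A is a table. B is a stool. Four stools sit around the table at the −y, +y, −x, +x sides. The gap between each stool and the table is 340 mm.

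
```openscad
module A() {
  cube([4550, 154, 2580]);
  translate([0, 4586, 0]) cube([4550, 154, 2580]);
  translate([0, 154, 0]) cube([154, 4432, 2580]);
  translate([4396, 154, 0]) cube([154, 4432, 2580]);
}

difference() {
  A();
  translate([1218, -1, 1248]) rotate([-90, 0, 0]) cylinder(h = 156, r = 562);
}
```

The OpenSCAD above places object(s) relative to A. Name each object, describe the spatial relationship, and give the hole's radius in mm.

The subtracted cylinder has r = 562 mm.

A is a house frame. The house frame has a circular hole through its front wall. The hole's radius is 562 mm.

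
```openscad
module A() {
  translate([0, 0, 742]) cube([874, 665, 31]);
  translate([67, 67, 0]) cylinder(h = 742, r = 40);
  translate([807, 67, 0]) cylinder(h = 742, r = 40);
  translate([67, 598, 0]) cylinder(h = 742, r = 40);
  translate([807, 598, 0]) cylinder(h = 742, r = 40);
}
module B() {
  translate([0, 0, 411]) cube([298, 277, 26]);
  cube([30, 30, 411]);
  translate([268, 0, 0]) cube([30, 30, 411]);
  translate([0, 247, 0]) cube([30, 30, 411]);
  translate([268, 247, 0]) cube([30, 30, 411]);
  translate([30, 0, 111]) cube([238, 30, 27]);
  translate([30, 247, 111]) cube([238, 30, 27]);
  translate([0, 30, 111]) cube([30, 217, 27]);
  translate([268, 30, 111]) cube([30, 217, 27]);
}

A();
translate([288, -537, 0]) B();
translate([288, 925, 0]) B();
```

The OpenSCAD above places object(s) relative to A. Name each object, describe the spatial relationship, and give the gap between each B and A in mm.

A is a table. B is a stool. Two stools sit around the table at the −y, +y sides. The gap between each stool and the table is 260 mm.

Each stool's nearest face is 260 mm from the table's bounding box.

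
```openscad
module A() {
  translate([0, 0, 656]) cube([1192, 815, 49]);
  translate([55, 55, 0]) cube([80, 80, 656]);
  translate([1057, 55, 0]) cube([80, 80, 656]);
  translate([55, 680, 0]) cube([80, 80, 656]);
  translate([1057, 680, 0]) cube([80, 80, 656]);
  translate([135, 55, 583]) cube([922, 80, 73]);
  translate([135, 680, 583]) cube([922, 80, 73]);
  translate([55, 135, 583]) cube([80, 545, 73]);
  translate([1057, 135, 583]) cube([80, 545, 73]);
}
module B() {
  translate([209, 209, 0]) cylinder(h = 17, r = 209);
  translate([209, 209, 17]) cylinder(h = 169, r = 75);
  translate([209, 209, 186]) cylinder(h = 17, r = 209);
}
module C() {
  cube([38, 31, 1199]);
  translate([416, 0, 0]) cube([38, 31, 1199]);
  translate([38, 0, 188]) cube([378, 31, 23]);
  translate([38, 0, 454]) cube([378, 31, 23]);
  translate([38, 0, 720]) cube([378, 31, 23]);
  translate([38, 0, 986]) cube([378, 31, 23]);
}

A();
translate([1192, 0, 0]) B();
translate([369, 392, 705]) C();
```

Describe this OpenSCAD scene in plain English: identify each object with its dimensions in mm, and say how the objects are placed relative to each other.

A is a table: top 1192 mm (x) × 815 mm (y), 49 mm thick, upper face at z = 705 mm, on four 80×80 mm square legs, each inset 55 mm from the nearest pair of top edges, running from z = 0 to the bottom of the top. Four apron rails, 80 mm thick and 73 mm tall, run between adjacent legs with their top edges flush with the underside of the top and their outer faces flush with the legs' outer faces.

B is a spool: two coaxial disc flanges of radius 209 mm and thickness 17 mm, joined by a core cylinder of radius 75 mm and height 169 mm. The lower flange rests on z = 0 and the three cylinders share a vertical axis.

C is a straight ladder. Two 38×31 mm vertical rails, 1199 mm tall, stand 454 mm apart (outside-to-outside) with their front faces coplanar on the −y side. 4 rungs, each 31 mm deep and 23 mm tall, span between the inner faces of the rails, front faces flush with the rails. The lowest rung's underside is at z = 188 mm and rungs are spaced 266 mm apart (underside to underside).

The spool is against the table's +x side, with their −y faces flush. The ladder is on top of the table, centred.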